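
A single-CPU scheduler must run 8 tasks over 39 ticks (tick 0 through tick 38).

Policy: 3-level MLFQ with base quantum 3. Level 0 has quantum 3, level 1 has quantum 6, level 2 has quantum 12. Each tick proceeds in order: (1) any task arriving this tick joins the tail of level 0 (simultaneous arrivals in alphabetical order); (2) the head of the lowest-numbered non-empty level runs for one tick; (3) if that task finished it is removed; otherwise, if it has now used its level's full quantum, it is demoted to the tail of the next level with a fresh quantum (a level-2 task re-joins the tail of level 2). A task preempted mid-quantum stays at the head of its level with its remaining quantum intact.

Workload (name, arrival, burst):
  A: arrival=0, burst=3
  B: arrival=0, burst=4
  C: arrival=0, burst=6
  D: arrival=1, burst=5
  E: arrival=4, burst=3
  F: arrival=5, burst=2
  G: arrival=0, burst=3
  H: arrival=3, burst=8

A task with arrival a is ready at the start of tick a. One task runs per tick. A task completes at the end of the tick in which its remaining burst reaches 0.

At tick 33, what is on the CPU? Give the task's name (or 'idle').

t=0: L0/L1/L2 = ABCG/-/- → run A
t=1: L0/L1/L2 = ABCGD/-/- → run A
t=2: L0/L1/L2 = ABCGD/-/- → run A
t=3: L0/L1/L2 = BCGDH/-/- → run B
t=4: L0/L1/L2 = BCGDHE/-/- → run B
t=5: L0/L1/L2 = BCGDHEF/-/- → run B
t=6: L0/L1/L2 = CGDHEF/B/- → run C
t=7: L0/L1/L2 = CGDHEF/B/- → run C
t=8: L0/L1/L2 = CGDHEF/B/- → run C
t=9: L0/L1/L2 = GDHEF/BC/- → run G
t=10: L0/L1/L2 = GDHEF/BC/- → run G
t=11: L0/L1/L2 = GDHEF/BC/- → run G
t=12: L0/L1/L2 = DHEF/BC/- → run D
t=13: L0/L1/L2 = DHEF/BC/- → run D
t=14: L0/L1/L2 = DHEF/BC/- → run D
t=15: L0/L1/L2 = HEF/BCD/- → run H
t=16: L0/L1/L2 = HEF/BCD/- → run H
t=17: L0/L1/L2 = HEF/BCD/- → run H
t=18: L0/L1/L2 = EF/BCDH/- → run E
t=19: L0/L1/L2 = EF/BCDH/- → run E
t=20: L0/L1/L2 = EF/BCDH/- → run E
t=21: L0/L1/L2 = F/BCDH/- → run F
t=22: L0/L1/L2 = F/BCDH/- → run F
t=23: L0/L1/L2 = -/BCDH/- → run B
t=24: L0/L1/L2 = -/CDH/- → run C
t=25: L0/L1/L2 = -/CDH/- → run C
t=26: L0/L1/L2 = -/CDH/- → run C
t=27: L0/L1/L2 = -/DH/- → run D
t=28: L0/L1/L2 = -/DH/- → run D
t=29: L0/L1/L2 = -/H/- → run H
t=30: L0/L1/L2 = -/H/- → run H
t=31: L0/L1/L2 = -/H/- → run H
t=32: L0/L1/L2 = -/H/- → run H
t=33: L0/L1/L2 = -/H/- → run H
t=34: (idle)
t=35: (idle)
t=36: (idle)
t=37: (idle)
t=38: (idle)

running at tick 33 = H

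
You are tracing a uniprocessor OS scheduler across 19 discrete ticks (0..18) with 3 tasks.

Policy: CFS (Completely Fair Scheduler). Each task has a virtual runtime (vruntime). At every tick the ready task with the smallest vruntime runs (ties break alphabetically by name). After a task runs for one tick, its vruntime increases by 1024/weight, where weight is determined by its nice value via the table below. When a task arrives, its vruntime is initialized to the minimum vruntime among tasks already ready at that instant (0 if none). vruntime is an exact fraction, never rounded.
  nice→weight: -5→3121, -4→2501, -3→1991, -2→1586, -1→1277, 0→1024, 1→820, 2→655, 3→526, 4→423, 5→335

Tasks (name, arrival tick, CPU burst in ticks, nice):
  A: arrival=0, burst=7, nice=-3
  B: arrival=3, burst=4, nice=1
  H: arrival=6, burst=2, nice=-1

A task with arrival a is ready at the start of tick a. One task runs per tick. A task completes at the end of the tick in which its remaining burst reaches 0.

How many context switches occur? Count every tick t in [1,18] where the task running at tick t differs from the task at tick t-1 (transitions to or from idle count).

t=0: vr[A=0] → run A
t=1: vr[A=1024/1991] → run A
t=2: vr[A=2048/1991] → run A
t=3: vr[A=3072/1991 B=3072/1991] → run A
t=4: vr[A=4096/1991 B=3072/1991] → run B
t=5: vr[A=4096/1991 B=1139456/408155] → run A
t=6: vr[A=5120/1991 B=1139456/408155 H=5120/1991] → run A
t=7: vr[A=6144/1991 B=1139456/408155 H=5120/1991] → run H
t=8: vr[A=6144/1991 B=1139456/408155 H=8577024/2542507] → run B
t=9: vr[A=6144/1991 B=1649152/408155 H=8577024/2542507] → run A
t=10: vr[B=1649152/408155 H=8577024/2542507] → run H
t=11: vr[B=1649152/408155] → run B
t=12: vr[B=2158848/408155] → run B
t=13: (idle)
t=14: (idle)
t=15: (idle)
t=16: (idle)
t=17: (idle)
t=18: (idle)

context switches = 8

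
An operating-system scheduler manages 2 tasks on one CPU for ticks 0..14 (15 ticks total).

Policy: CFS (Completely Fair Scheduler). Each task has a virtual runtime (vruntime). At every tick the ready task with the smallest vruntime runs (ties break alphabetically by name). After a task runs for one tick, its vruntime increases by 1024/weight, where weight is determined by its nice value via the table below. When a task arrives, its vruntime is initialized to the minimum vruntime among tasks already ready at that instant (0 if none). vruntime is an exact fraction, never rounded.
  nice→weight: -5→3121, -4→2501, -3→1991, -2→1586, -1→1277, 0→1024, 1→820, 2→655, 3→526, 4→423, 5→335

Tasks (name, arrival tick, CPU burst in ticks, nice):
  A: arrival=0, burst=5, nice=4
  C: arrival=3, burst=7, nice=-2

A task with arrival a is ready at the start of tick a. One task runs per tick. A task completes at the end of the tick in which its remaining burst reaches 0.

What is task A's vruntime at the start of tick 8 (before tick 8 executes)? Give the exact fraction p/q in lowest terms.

t=0: vr[A=0] → run A
t=1: vr[A=1024/423] → run A
t=2: vr[A=2048/423] → run A
t=3: vr[A=1024/141 C=1024/141] → run A
t=4: vr[A=4096/423 C=1024/141] → run C
t=5: vr[A=4096/423 C=884224/111813] → run C
t=6: vr[A=4096/423 C=956416/111813] → run C
t=7: vr[A=4096/423 C=1028608/111813] → run C
t=8: vr[A=4096/423 C=1100800/111813] → run A
t=9: vr[C=1100800/111813] → run C
t=10: vr[C=1172992/111813] → run C
t=11: vr[C=1245184/111813] → run C
t=12: (idle)
t=13: (idle)
t=14: (idle)

vruntime(A, start of tick 8) = 4096/423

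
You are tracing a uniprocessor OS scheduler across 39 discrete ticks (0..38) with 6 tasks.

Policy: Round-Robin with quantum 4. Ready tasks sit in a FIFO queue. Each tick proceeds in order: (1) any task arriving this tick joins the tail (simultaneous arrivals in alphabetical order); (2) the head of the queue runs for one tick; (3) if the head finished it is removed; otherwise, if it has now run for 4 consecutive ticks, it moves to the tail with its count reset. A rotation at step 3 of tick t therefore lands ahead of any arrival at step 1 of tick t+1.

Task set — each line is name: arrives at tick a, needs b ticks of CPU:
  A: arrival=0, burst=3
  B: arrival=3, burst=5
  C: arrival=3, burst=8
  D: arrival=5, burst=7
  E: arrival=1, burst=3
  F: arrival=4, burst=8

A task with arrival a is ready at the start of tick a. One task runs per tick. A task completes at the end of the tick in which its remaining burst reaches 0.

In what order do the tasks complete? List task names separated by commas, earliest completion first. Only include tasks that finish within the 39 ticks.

t=0: queue=[A] q_used=0 → run A
t=1: queue=[A,E] q_used=1 → run A
t=2: queue=[A,E] q_used=2 → run A
t=3: queue=[E,B,C] q_used=0 → run E
t=4: queue=[E,B,C,F] q_used=1 → run E
t=5: queue=[E,B,C,F,D] q_used=2 → run E
t=6: queue=[B,C,F,D] q_used=0 → run B
t=7: queue=[B,C,F,D] q_used=1 → run B
t=8: queue=[B,C,F,D] q_used=2 → run B
t=9: queue=[B,C,F,D] q_used=3 → run B
t=10: queue=[C,F,D,B] q_used=0 → run C
t=11: queue=[C,F,D,B] q_used=1 → run C
t=12: queue=[C,F,D,B] q_used=2 → run C
t=13: queue=[C,F,D,B] q_used=3 → run C
t=14: queue=[F,D,B,C] q_used=0 → run F
t=15: queue=[F,D,B,C] q_used=1 → run F
t=16: queue=[F,D,B,C] q_used=2 → run F
t=17: queue=[F,D,B,C] q_used=3 → run F
t=18: queue=[D,B,C,F] q_used=0 → run D
t=19: queue=[D,B,C,F] q_used=1 → run D
t=20: queue=[D,B,C,F] q_used=2 → run D
t=21: queue=[D,B,C,F] q_used=3 → run D
t=22: queue=[B,C,F,D] q_used=0 → run B
t=23: queue=[C,F,D] q_used=0 → run C
t=24: queue=[C,F,D] q_used=1 → run C
t=25: queue=[C,F,D] q_used=2 → run C
t=26: queue=[C,F,D] q_used=3 → run C
t=27: queue=[F,D] q_used=0 → run F
t=28: queue=[F,D] q_used=1 → run F
t=29: queue=[F,D] q_used=2 → run F
t=30: queue=[F,D] q_used=3 → run F
t=31: queue=[D] q_used=0 → run D
t=32: queue=[D] q_used=1 → run D
t=33: queue=[D] q_used=2 → run D
t=34: (idle)
t=35: (idle)
t=36: (idle)
t=37: (idle)
t=38: (idle)

completion order = A, E, B, C, F, D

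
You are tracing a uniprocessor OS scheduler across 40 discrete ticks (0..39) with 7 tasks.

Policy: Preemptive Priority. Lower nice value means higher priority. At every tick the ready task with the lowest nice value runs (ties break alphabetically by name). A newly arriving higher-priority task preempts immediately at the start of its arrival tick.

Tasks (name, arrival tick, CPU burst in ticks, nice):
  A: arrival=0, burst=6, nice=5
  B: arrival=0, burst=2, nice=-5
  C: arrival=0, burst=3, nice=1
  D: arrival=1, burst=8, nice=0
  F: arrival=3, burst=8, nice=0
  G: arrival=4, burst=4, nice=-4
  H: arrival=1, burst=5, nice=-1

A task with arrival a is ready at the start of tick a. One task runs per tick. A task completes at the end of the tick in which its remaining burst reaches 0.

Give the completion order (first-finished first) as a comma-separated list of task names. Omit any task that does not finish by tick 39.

t=0: ready={A,B,C} → run B
t=1: ready={A,B,C,D,H} → run B
t=2: ready={A,C,D,H} → run H
t=3: ready={A,C,D,F,H} → run H
t=4: ready={A,C,D,F,G,H} → run G
t=5: ready={A,C,D,F,G,H} → run G
t=6: ready={A,C,D,F,G,H} → run G
t=7: ready={A,C,D,F,G,H} → run G
t=8: ready={A,C,D,F,H} → run H
t=9: ready={A,C,D,F,H} → run H
t=10: ready={A,C,D,F,H} → run H
t=11: ready={A,C,D,F} → run D
t=12: ready={A,C,D,F} → run D
t=13: ready={A,C,D,F} → run D
t=14: ready={A,C,D,F} → run D
t=15: ready={A,C,D,F} → run D
t=16: ready={A,C,D,F} → run D
t=17: ready={A,C,D,F} → run D
t=18: ready={A,C,D,F} → run D
t=19: ready={A,C,F} → run F
t=20: ready={A,C,F} → run F
t=21: ready={A,C,F} → run F
t=22: ready={A,C,F} → run F
t=23: ready={A,C,F} → run F
t=24: ready={A,C,F} → run F
t=25: ready={A,C,F} → run F
t=26: ready={A,C,F} → run F
t=27: ready={A,C} → run C
t=28: ready={A,C} → run C
t=29: ready={A,C} → run C
t=30: ready={A} → run A
t=31: ready={A} → run A
t=32: ready={A} → run A
t=33: ready={A} → run A
t=34: ready={A} → run A
t=35: ready={A} → run A
t=36: (idle)
t=37: (idle)
t=38: (idle)
t=39: (idle)

completion order = B, G, H, D, F, C, A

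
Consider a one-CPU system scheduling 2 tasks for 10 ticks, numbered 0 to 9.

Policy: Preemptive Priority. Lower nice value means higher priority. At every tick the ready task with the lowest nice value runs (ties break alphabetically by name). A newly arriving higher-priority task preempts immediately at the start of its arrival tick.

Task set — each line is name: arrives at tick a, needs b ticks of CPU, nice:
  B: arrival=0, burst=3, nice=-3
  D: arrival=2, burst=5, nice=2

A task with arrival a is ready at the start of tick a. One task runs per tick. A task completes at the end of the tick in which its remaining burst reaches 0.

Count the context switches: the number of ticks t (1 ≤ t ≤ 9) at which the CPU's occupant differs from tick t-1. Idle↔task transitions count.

context switches = 2

t=0: ready={B} → run B
t=1: ready={B} → run B
t=2: ready={B,D} → run B
t=3: ready={D} → run D
t=4: ready={D} → run D
t=5: ready={D} → run D
t=6: ready={D} → run D
t=7: ready={D} → run D
t=8: (idle)
t=9: (idle)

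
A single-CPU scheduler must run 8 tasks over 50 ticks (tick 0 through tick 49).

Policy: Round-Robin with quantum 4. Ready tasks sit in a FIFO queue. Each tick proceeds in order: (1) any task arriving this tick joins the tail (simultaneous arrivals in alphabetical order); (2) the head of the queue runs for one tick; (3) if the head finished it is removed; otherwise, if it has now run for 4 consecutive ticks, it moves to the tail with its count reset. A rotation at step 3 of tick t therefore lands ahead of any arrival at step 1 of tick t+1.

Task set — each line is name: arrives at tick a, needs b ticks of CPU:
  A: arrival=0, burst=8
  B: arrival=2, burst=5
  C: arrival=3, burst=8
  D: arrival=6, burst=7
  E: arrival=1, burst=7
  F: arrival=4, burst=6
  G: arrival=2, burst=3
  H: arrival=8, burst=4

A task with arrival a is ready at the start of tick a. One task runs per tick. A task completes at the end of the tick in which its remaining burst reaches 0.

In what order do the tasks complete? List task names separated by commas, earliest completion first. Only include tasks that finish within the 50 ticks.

t=0: queue=[A] q_used=0 → run A
t=1: queue=[A,E] q_used=1 → run A
t=2: queue=[A,E,B,G] q_used=2 → run A
t=3: queue=[A,E,B,G,C] q_used=3 → run A
t=4: queue=[E,B,G,C,A,F] q_used=0 → run E
t=5: queue=[E,B,G,C,A,F] q_used=1 → run E
t=6: queue=[E,B,G,C,A,F,D] q_used=2 → run E
t=7: queue=[E,B,G,C,A,F,D] q_used=3 → run E
t=8: queue=[B,G,C,A,F,D,E,H] q_used=0 → run B
t=9: queue=[B,G,C,A,F,D,E,H] q_used=1 → run B
t=10: queue=[B,G,C,A,F,D,E,H] q_used=2 → run B
t=11: queue=[B,G,C,A,F,D,E,H] q_used=3 → run B
t=12: queue=[G,C,A,F,D,E,H,B] q_used=0 → run G
t=13: queue=[G,C,A,F,D,E,H,B] q_used=1 → run G
t=14: queue=[G,C,A,F,D,E,H,B] q_used=2 → run G
t=15: queue=[C,A,F,D,E,H,B] q_used=0 → run C
t=16: queue=[C,A,F,D,E,H,B] q_used=1 → run C
t=17: queue=[C,A,F,D,E,H,B] q_used=2 → run C
t=18: queue=[C,A,F,D,E,H,B] q_used=3 → run C
t=19: queue=[A,F,D,E,H,B,C] q_used=0 → run A
t=20: queue=[A,F,D,E,H,B,C] q_used=1 → run A
t=21: queue=[A,F,D,E,H,B,C] q_used=2 → run A
t=22: queue=[A,F,D,E,H,B,C] q_used=3 → run A
t=23: queue=[F,D,E,H,B,C] q_used=0 → run F
t=24: queue=[F,D,E,H,B,C] q_used=1 → run F
t=25: queue=[F,D,E,H,B,C] q_used=2 → run F
t=26: queue=[F,D,E,H,B,C] q_used=3 → run F
t=27: queue=[D,E,H,B,C,F] q_used=0 → run D
t=28: queue=[D,E,H,B,C,F] q_used=1 → run D
t=29: queue=[D,E,H,B,C,F] q_used=2 → run D
t=30: queue=[D,E,H,B,C,F] q_used=3 → run D
t=31: queue=[E,H,B,C,F,D] q_used=0 → run E
t=32: queue=[E,H,B,C,F,D] q_used=1 → run E
t=33: queue=[E,H,B,C,F,D] q_used=2 → run E
t=34: queue=[H,B,C,F,D] q_used=0 → run H
t=35: queue=[H,B,C,F,D] q_used=1 → run H
t=36: queue=[H,B,C,F,D] q_used=2 → run H
t=37: queue=[H,B,C,F,D] q_used=3 → run H
t=38: queue=[B,C,F,D] q_used=0 → run B
t=39: queue=[C,F,D] q_used=0 → run C
t=40: queue=[C,F,D] q_used=1 → run C
t=41: queue=[C,F,D] q_used=2 → run C
t=42: queue=[C,F,D] q_used=3 → run C
t=43: queue=[F,D] q_used=0 → run F
t=44: queue=[F,D] q_used=1 → run F
t=45: queue=[D] q_used=0 → run D
t=46: queue=[D] q_used=1 → run D
t=47: queue=[D] q_used=2 → run D
t=48: (idle)
t=49: (idle)

completion order = G, A, E, H, B, C, F, D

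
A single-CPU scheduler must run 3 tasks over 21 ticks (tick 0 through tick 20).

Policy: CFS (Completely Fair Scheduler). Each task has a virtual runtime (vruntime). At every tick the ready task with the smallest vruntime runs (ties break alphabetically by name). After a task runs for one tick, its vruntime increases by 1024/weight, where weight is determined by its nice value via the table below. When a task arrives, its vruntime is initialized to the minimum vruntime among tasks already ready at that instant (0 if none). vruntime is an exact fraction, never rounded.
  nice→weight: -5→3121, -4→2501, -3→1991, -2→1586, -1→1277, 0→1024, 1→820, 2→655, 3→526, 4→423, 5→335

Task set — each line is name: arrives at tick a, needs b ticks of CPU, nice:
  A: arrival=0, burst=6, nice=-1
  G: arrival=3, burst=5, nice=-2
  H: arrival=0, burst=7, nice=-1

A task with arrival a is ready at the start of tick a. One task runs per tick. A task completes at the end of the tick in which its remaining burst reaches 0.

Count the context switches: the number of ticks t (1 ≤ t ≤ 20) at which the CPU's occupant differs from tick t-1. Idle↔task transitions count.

context switches = 17

t=0: vr[A=0 H=0] → run A
t=1: vr[A=1024/1277 H=0] → run H
t=2: vr[A=1024/1277 H=1024/1277] → run A
t=3: vr[A=2048/1277 G=1024/1277 H=1024/1277] → run G
t=4: vr[A=2048/1277 G=1465856/1012661 H=1024/1277] → run H
t=5: vr[A=2048/1277 G=1465856/1012661 H=2048/1277] → run G
t=6: vr[A=2048/1277 G=2119680/1012661 H=2048/1277] → run A
t=7: vr[A=3072/1277 G=2119680/1012661 H=2048/1277] → run H
t=8: vr[A=3072/1277 G=2119680/1012661 H=3072/1277] → run G
t=9: vr[A=3072/1277 G=2773504/1012661 H=3072/1277] → run A
t=10: vr[A=4096/1277 G=2773504/1012661 H=3072/1277] → run H
t=11: vr[A=4096/1277 G=2773504/1012661 H=4096/1277] → run G
t=12: vr[A=4096/1277 G=3427328/1012661 H=4096/1277] → run A
t=13: vr[A=5120/1277 G=3427328/1012661 H=4096/1277] → run H
t=14: vr[A=5120/1277 G=3427328/1012661 H=5120/1277] → run G
t=15: vr[A=5120/1277 H=5120/1277] → run A
t=16: vr[H=5120/1277] → run H
t=17: vr[H=6144/1277] → run H
t=18: (idle)
t=19: (idle)
t=20: (idle)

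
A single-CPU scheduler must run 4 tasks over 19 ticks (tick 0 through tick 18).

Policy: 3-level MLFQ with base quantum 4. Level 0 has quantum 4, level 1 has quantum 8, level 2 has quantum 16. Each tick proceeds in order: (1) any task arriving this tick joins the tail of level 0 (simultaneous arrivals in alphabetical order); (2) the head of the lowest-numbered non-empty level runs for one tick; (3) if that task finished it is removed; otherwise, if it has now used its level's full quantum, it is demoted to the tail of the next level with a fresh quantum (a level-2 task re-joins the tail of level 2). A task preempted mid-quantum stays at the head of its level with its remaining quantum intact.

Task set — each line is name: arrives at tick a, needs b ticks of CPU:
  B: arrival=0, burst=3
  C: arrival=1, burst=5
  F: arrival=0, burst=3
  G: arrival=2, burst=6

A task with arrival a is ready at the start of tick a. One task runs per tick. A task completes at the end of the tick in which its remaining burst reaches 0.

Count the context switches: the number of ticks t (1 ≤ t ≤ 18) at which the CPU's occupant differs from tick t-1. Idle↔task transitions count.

context switches = 6

t=0: L0/L1/L2 = BF/-/- → run B
t=1: L0/L1/L2 = BFC/-/- → run B
t=2: L0/L1/L2 = BFCG/-/- → run B
t=3: L0/L1/L2 = FCG/-/- → run F
t=4: L0/L1/L2 = FCG/-/- → run F
t=5: L0/L1/L2 = FCG/-/- → run F
t=6: L0/L1/L2 = CG/-/- → run C
t=7: L0/L1/L2 = CG/-/- → run C
t=8: L0/L1/L2 = CG/-/- → run C
t=9: L0/L1/L2 = CG/-/- → run C
t=10: L0/L1/L2 = G/C/- → run G
t=11: L0/L1/L2 = G/C/- → run G
t=12: L0/L1/L2 = G/C/- → run G
t=13: L0/L1/L2 = G/C/- → run G
t=14: L0/L1/L2 = -/CG/- → run C
t=15: L0/L1/L2 = -/G/- → run G
t=16: L0/L1/L2 = -/G/- → run G
t=17: (idle)
t=18: (idle)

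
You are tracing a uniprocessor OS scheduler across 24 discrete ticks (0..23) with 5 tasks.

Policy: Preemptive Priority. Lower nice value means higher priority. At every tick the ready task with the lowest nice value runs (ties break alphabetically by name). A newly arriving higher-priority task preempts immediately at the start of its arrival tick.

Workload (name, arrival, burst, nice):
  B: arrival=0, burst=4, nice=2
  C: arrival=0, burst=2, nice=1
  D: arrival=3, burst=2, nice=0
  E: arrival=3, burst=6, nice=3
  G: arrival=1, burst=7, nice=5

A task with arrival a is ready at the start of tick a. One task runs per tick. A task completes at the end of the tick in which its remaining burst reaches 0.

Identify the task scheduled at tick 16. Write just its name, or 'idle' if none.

t=0: ready={B,C} → run C
t=1: ready={B,C,G} → run C
t=2: ready={B,G} → run B
t=3: ready={B,D,E,G} → run D
t=4: ready={B,D,E,G} → run D
t=5: ready={B,E,G} → run B
t=6: ready={B,E,G} → run B
t=7: ready={B,E,G} → run B
t=8: ready={E,G} → run E
t=9: ready={E,G} → run E
t=10: ready={E,G} → run E
t=11: ready={E,G} → run E
t=12: ready={E,G} → run E
t=13: ready={E,G} → run E
t=14: ready={G} → run G
t=15: ready={G} → run G
t=16: ready={G} → run G
t=17: ready={G} → run G
t=18: ready={G} → run G
t=19: ready={G} → run G
t=20: ready={G} → run G
t=21: (idle)
t=22: (idle)
t=23: (idle)

running at tick 16 = G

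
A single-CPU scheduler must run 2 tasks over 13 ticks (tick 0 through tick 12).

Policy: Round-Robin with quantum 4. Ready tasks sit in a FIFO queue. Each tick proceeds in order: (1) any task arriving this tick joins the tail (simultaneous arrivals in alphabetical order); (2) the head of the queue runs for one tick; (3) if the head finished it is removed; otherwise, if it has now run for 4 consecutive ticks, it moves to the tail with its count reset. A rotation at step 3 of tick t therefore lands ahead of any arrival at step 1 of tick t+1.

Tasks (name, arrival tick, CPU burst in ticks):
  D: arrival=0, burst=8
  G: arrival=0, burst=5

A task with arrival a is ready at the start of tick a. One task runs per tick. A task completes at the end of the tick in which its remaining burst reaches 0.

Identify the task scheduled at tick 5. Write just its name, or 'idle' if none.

t=0: queue=[D,G] q_used=0 → run D
t=1: queue=[D,G] q_used=1 → run D
t=2: queue=[D,G] q_used=2 → run D
t=3: queue=[D,G] q_used=3 → run D
t=4: queue=[G,D] q_used=0 → run G
t=5: queue=[G,D] q_used=1 → run G
t=6: queue=[G,D] q_used=2 → run G
t=7: queue=[G,D] q_used=3 → run G
t=8: queue=[D,G] q_used=0 → run D
t=9: queue=[D,G] q_used=1 → run D
t=10: queue=[D,G] q_used=2 → run D
t=11: queue=[D,G] q_used=3 → run D
t=12: queue=[G] q_used=0 → run G

running at tick 5 = G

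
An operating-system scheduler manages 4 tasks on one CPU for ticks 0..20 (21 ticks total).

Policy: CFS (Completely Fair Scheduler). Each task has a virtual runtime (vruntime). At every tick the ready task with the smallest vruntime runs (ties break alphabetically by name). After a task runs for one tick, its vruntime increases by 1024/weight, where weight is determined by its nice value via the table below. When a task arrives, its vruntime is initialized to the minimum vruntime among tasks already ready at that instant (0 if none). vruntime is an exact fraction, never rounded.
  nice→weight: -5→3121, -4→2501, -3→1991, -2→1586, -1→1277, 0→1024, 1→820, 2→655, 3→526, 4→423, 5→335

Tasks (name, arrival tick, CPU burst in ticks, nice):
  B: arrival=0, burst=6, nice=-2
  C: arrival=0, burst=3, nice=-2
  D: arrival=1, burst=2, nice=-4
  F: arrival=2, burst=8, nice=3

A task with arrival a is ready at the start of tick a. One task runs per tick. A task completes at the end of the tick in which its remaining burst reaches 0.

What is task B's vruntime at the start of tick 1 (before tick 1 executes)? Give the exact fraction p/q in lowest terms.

t=0: vr[B=0 C=0] → run B
t=1: vr[B=512/793 C=0 D=0] → run C
t=2: vr[B=512/793 C=512/793 D=0 F=0] → run D
t=3: vr[B=512/793 C=512/793 D=1024/2501 F=0] → run F
t=4: vr[B=512/793 C=512/793 D=1024/2501 F=512/263] → run D
t=5: vr[B=512/793 C=512/793 F=512/263] → run B
t=6: vr[B=1024/793 C=512/793 F=512/263] → run C
t=7: vr[B=1024/793 C=1024/793 F=512/263] → run B
t=8: vr[B=1536/793 C=1024/793 F=512/263] → run C
t=9: vr[B=1536/793 F=512/263] → run B
t=10: vr[B=2048/793 F=512/263] → run F
t=11: vr[B=2048/793 F=1024/263] → run B
t=12: vr[B=2560/793 F=1024/263] → run B
t=13: vr[F=1024/263] → run F
t=14: vr[F=1536/263] → run F
t=15: vr[F=2048/263] → run F
t=16: vr[F=2560/263] → run F
t=17: vr[F=3072/263] → run F
t=18: vr[F=3584/263] → run F
t=19: (idle)
t=20: (idle)

vruntime(B, start of tick 1) = 512/793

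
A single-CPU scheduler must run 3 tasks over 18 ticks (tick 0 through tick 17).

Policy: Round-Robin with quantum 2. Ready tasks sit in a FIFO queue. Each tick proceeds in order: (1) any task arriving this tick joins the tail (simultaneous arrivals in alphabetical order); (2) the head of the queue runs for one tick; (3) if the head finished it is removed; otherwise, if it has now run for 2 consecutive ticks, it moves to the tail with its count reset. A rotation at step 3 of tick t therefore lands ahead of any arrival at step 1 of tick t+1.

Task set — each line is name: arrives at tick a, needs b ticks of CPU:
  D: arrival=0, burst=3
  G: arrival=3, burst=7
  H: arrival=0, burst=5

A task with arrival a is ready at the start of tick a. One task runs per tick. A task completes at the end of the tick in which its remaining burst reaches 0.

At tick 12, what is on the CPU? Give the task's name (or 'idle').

t=0: queue=[D,H] q_used=0 → run D
t=1: queue=[D,H] q_used=1 → run D
t=2: queue=[H,D] q_used=0 → run H
t=3: queue=[H,D,G] q_used=1 → run H
t=4: queue=[D,G,H] q_used=0 → run D
t=5: queue=[G,H] q_used=0 → run G
t=6: queue=[G,H] q_used=1 → run G
t=7: queue=[H,G] q_used=0 → run H
t=8: queue=[H,G] q_used=1 → run H
t=9: queue=[G,H] q_used=0 → run G
t=10: queue=[G,H] q_used=1 → run G
t=11: queue=[H,G] q_used=0 → run H
t=12: queue=[G] q_used=0 → run G
t=13: queue=[G] q_used=1 → run G
t=14: queue=[G] q_used=0 → run G
t=15: (idle)
t=16: (idle)
t=17: (idle)

running at tick 12 = G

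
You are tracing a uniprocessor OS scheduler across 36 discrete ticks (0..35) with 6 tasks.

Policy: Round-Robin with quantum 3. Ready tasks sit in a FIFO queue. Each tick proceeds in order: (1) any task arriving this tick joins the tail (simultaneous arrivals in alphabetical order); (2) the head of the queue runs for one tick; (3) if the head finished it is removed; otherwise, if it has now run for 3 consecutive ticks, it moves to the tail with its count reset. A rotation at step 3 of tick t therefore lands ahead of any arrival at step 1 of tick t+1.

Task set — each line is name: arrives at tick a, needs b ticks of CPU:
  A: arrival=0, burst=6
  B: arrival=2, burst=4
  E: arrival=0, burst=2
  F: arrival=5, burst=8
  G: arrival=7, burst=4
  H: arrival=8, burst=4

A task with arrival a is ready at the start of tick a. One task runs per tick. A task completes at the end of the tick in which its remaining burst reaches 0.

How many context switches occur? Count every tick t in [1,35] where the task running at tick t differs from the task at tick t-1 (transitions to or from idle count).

t=0: queue=[A,E] q_used=0 → run A
t=1: queue=[A,E] q_used=1 → run A
t=2: queue=[A,E,B] q_used=2 → run A
t=3: queue=[E,B,A] q_used=0 → run E
t=4: queue=[E,B,A] q_used=1 → run E
t=5: queue=[B,A,F] q_used=0 → run B
t=6: queue=[B,A,F] q_used=1 → run B
t=7: queue=[B,A,F,G] q_used=2 → run B
t=8: queue=[A,F,G,B,H] q_used=0 → run A
t=9: queue=[A,F,G,B,H] q_used=1 → run A
t=10: queue=[A,F,G,B,H] q_used=2 → run A
t=11: queue=[F,G,B,H] q_used=0 → run F
t=12: queue=[F,G,B,H] q_used=1 → run F
t=13: queue=[F,G,B,H] q_used=2 → run F
t=14: queue=[G,B,H,F] q_used=0 → run G
t=15: queue=[G,B,H,F] q_used=1 → run G
t=16: queue=[G,B,H,F] q_used=2 → run G
t=17: queue=[B,H,F,G] q_used=0 → run B
t=18: queue=[H,F,G] q_used=0 → run H
t=19: queue=[H,F,G] q_used=1 → run H
t=20: queue=[H,F,G] q_used=2 → run H
t=21: queue=[F,G,H] q_used=0 → run F
t=22: queue=[F,G,H] q_used=1 → run F
t=23: queue=[F,G,H] q_used=2 → run F
t=24: queue=[G,H,F] q_used=0 → run G
t=25: queue=[H,F] q_used=0 → run H
t=26: queue=[F] q_used=0 → run F
t=27: queue=[F] q_used=1 → run F
t=28: (idle)
t=29: (idle)
t=30: (idle)
t=31: (idle)
t=32: (idle)
t=33: (idle)
t=34: (idle)
t=35: (idle)

context switches = 12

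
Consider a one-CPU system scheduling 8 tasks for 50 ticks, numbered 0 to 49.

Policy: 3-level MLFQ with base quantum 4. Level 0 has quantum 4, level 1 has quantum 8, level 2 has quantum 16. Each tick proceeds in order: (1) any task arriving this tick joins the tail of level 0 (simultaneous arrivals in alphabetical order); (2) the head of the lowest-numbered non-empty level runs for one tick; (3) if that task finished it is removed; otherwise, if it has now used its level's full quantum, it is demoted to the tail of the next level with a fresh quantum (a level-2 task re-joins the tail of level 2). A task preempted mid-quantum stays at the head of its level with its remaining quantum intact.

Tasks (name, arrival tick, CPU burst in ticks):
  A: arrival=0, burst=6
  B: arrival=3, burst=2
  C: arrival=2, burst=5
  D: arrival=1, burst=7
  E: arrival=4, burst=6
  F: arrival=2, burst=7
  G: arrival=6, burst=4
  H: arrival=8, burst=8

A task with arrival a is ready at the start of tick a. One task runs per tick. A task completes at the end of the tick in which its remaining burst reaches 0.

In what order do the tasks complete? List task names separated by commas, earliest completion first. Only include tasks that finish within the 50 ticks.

t=0: L0/L1/L2 = A/-/- → run A
t=1: L0/L1/L2 = AD/-/- → run A
t=2: L0/L1/L2 = ADCF/-/- → run A
t=3: L0/L1/L2 = ADCFB/-/- → run A
t=4: L0/L1/L2 = DCFBE/A/- → run D
t=5: L0/L1/L2 = DCFBE/A/- → run D
t=6: L0/L1/L2 = DCFBEG/A/- → run D
t=7: L0/L1/L2 = DCFBEG/A/- → run D
t=8: L0/L1/L2 = CFBEGH/AD/- → run C
t=9: L0/L1/L2 = CFBEGH/AD/- → run C
t=10: L0/L1/L2 = CFBEGH/AD/- → run C
t=11: L0/L1/L2 = CFBEGH/AD/- → run C
t=12: L0/L1/L2 = FBEGH/ADC/- → run F
t=13: L0/L1/L2 = FBEGH/ADC/- → run F
t=14: L0/L1/L2 = FBEGH/ADC/- → run F
t=15: L0/L1/L2 = FBEGH/ADC/- → run F
t=16: L0/L1/L2 = BEGH/ADCF/- → run B
t=17: L0/L1/L2 = BEGH/ADCF/- → run B
t=18: L0/L1/L2 = EGH/ADCF/- → run E
t=19: L0/L1/L2 = EGH/ADCF/- → run E
t=20: L0/L1/L2 = EGH/ADCF/- → run E
t=21: L0/L1/L2 = EGH/ADCF/- → run E
t=22: L0/L1/L2 = GH/ADCFE/- → run G
t=23: L0/L1/L2 = GH/ADCFE/- → run G
t=24: L0/L1/L2 = GH/ADCFE/- → run G
t=25: L0/L1/L2 = GH/ADCFE/- → run G
t=26: L0/L1/L2 = H/ADCFE/- → run H
t=27: L0/L1/L2 = H/ADCFE/- → run H
t=28: L0/L1/L2 = H/ADCFE/- → run H
t=29: L0/L1/L2 = H/ADCFE/- → run H
t=30: L0/L1/L2 = -/ADCFEH/- → run A
t=31: L0/L1/L2 = -/ADCFEH/- → run A
t=32: L0/L1/L2 = -/DCFEH/- → run D
t=33: L0/L1/L2 = -/DCFEH/- → run D
t=34: L0/L1/L2 = -/DCFEH/- → run D
t=35: L0/L1/L2 = -/CFEH/- → run C
t=36: L0/L1/L2 = -/FEH/- → run F
t=37: L0/L1/L2 = -/FEH/- → run F
t=38: L0/L1/L2 = -/FEH/- → run F
t=39: L0/L1/L2 = -/EH/- → run E
t=40: L0/L1/L2 = -/EH/- → run E
t=41: L0/L1/L2 = -/H/- → run H
t=42: L0/L1/L2 = -/H/- → run H
t=43: L0/L1/L2 = -/H/- → run H
t=44: L0/L1/L2 = -/H/- → run H
t=45: (idle)
t=46: (idle)
t=47: (idle)
t=48: (idle)
t=49: (idle)

completion order = B, G, A, D, C, F, E, H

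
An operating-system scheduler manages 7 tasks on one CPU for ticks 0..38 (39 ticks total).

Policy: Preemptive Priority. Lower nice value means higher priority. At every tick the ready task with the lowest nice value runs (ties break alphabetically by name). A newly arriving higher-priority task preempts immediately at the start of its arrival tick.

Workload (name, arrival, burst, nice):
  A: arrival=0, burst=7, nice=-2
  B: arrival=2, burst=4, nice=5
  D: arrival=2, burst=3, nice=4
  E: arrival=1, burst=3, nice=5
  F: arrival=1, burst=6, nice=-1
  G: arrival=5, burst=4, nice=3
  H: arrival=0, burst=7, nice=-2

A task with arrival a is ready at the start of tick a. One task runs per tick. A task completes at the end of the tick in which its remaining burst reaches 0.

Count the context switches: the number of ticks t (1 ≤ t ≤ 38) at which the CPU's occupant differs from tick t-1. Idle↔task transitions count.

t=0: ready={A,H} → run A
t=1: ready={A,E,F,H} → run A
t=2: ready={A,B,D,E,F,H} → run A
t=3: ready={A,B,D,E,F,H} → run A
t=4: ready={A,B,D,E,F,H} → run A
t=5: ready={A,B,D,E,F,G,H} → run A
t=6: ready={A,B,D,E,F,G,H} → run A
t=7: ready={B,D,E,F,G,H} → run H
t=8: ready={B,D,E,F,G,H} → run H
t=9: ready={B,D,E,F,G,H} → run H
t=10: ready={B,D,E,F,G,H} → run H
t=11: ready={B,D,E,F,G,H} → run H
t=12: ready={B,D,E,F,G,H} → run H
t=13: ready={B,D,E,F,G,H} → run H
t=14: ready={B,D,E,F,G} → run F
t=15: ready={B,D,E,F,G} → run F
t=16: ready={B,D,E,F,G} → run F
t=17: ready={B,D,E,F,G} → run F
t=18: ready={B,D,E,F,G} → run F
t=19: ready={B,D,E,F,G} → run F
t=20: ready={B,D,E,G} → run G
t=21: ready={B,D,E,G} → run G
t=22: ready={B,D,E,G} → run G
t=23: ready={B,D,E,G} → run G
t=24: ready={B,D,E} → run D
t=25: ready={B,D,E} → run D
t=26: ready={B,D,E} → run D
t=27: ready={B,E} → run B
t=28: ready={B,E} → run B
t=29: ready={B,E} → run B
t=30: ready={B,E} → run B
t=31: ready={E} → run E
t=32: ready={E} → run E
t=33: ready={E} → run E
t=34: (idle)
t=35: (idle)
t=36: (idle)
t=37: (idle)
t=38: (idle)

context switches = 7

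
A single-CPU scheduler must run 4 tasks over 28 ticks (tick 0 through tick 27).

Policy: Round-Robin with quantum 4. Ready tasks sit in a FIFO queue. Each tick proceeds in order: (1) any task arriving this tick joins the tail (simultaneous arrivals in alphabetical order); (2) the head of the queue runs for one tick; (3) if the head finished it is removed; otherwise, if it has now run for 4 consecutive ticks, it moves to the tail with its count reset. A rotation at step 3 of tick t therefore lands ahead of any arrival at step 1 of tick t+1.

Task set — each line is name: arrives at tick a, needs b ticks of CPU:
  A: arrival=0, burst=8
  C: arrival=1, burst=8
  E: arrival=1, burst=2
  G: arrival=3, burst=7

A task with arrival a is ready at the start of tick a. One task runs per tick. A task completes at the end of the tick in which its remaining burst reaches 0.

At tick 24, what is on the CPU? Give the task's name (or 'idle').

running at tick 24 = G

t=0: queue=[A] q_used=0 → run A
t=1: queue=[A,C,E] q_used=1 → run A
t=2: queue=[A,C,E] q_used=2 → run A
t=3: queue=[A,C,E,G] q_used=3 → run A
t=4: queue=[C,E,G,A] q_used=0 → run C
t=5: queue=[C,E,G,A] q_used=1 → run C
t=6: queue=[C,E,G,A] q_used=2 → run C
t=7: queue=[C,E,G,A] q_used=3 → run C
t=8: queue=[E,G,A,C] q_used=0 → run E
t=9: queue=[E,G,A,C] q_used=1 → run E
t=10: queue=[G,A,C] q_used=0 → run G
t=11: queue=[G,A,C] q_used=1 → run G
t=12: queue=[G,A,C] q_used=2 → run G
t=13: queue=[G,A,C] q_used=3 → run G
t=14: queue=[A,C,G] q_used=0 → run A
t=15: queue=[A,C,G] q_used=1 → run A
t=16: queue=[A,C,G] q_used=2 → run A
t=17: queue=[A,C,G] q_used=3 → run A
t=18: queue=[C,G] q_used=0 → run C
t=19: queue=[C,G] q_used=1 → run C
t=20: queue=[C,G] q_used=2 → run C
t=21: queue=[C,G] q_used=3 → run C
t=22: queue=[G] q_used=0 → run G
t=23: queue=[G] q_used=1 → run G
t=24: queue=[G] q_used=2 → run G
t=25: (idle)
t=26: (idle)
t=27: (idle)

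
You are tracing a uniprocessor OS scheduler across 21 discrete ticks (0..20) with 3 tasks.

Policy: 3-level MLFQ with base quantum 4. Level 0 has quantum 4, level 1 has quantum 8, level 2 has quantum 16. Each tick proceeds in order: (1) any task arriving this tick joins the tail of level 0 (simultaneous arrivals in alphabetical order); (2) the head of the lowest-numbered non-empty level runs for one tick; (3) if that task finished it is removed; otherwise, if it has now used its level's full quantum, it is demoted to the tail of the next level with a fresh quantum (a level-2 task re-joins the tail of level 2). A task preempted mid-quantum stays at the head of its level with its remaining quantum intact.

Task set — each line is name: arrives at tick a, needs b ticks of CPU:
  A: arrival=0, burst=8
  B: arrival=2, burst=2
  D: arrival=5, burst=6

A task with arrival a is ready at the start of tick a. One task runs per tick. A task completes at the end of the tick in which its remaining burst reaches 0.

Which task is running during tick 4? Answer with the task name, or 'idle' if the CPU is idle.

t=0: L0/L1/L2 = A/-/- → run A
t=1: L0/L1/L2 = A/-/- → run A
t=2: L0/L1/L2 = AB/-/- → run A
t=3: L0/L1/L2 = AB/-/- → run A
t=4: L0/L1/L2 = B/A/- → run B
t=5: L0/L1/L2 = BD/A/- → run B
t=6: L0/L1/L2 = D/A/- → run D
t=7: L0/L1/L2 = D/A/- → run D
t=8: L0/L1/L2 = D/A/- → run D
t=9: L0/L1/L2 = D/A/- → run D
t=10: L0/L1/L2 = -/AD/- → run A
t=11: L0/L1/L2 = -/AD/- → run A
t=12: L0/L1/L2 = -/AD/- → run A
t=13: L0/L1/L2 = -/AD/- → run A
t=14: L0/L1/L2 = -/D/- → run D
t=15: L0/L1/L2 = -/D/- → run D
t=16: (idle)
t=17: (idle)
t=18: (idle)
t=19: (idle)
t=20: (idle)

running at tick 4 = B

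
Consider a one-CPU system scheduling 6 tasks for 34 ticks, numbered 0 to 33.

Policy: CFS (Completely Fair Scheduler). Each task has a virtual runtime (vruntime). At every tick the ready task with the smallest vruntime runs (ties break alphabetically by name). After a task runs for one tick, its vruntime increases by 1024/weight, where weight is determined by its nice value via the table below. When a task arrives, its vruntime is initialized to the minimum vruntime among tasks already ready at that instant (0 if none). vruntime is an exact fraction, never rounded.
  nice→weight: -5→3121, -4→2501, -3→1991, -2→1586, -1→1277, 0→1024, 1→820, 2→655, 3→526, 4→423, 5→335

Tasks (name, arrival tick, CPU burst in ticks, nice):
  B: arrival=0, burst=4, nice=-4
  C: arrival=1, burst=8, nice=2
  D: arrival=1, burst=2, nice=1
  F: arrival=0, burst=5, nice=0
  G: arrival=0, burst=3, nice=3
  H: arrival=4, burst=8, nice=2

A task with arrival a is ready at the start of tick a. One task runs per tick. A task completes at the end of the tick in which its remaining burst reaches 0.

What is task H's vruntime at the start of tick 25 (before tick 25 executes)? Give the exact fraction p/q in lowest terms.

t=0: vr[B=0 F=0 G=0] → run B
t=1: vr[B=1024/2501 C=0 D=0 F=0 G=0] → run C
t=2: vr[B=1024/2501 C=1024/655 D=0 F=0 G=0] → run D
t=3: vr[B=1024/2501 C=1024/655 D=256/205 F=0 G=0] → run F
t=4: vr[B=1024/2501 C=1024/655 D=256/205 F=1 G=0 H=0] → run G
t=5: vr[B=1024/2501 C=1024/655 D=256/205 F=1 G=512/263 H=0] → run H
t=6: vr[B=1024/2501 C=1024/655 D=256/205 F=1 G=512/263 H=1024/655] → run B
t=7: vr[B=2048/2501 C=1024/655 D=256/205 F=1 G=512/263 H=1024/655] → run B
t=8: vr[B=3072/2501 C=1024/655 D=256/205 F=1 G=512/263 H=1024/655] → run F
t=9: vr[B=3072/2501 C=1024/655 D=256/205 F=2 G=512/263 H=1024/655] → run B
t=10: vr[C=1024/655 D=256/205 F=2 G=512/263 H=1024/655] → run D
t=11: vr[C=1024/655 F=2 G=512/263 H=1024/655] → run C
t=12: vr[C=2048/655 F=2 G=512/263 H=1024/655] → run H
t=13: vr[C=2048/655 F=2 G=512/263 H=2048/655] → run G
t=14: vr[C=2048/655 F=2 G=1024/263 H=2048/655] → run F
t=15: vr[C=2048/655 F=3 G=1024/263 H=2048/655] → run F
t=16: vr[C=2048/655 F=4 G=1024/263 H=2048/655] → run C
t=17: vr[C=3072/655 F=4 G=1024/263 H=2048/655] → run H
t=18: vr[C=3072/655 F=4 G=1024/263 H=3072/655] → run G
t=19: vr[C=3072/655 F=4 H=3072/655] → run F
t=20: vr[C=3072/655 H=3072/655] → run C
t=21: vr[C=4096/655 H=3072/655] → run H
t=22: vr[C=4096/655 H=4096/655] → run C
t=23: vr[C=1024/131 H=4096/655] → run H
t=24: vr[C=1024/131 H=1024/131] → run C
t=25: vr[C=6144/655 H=1024/131] → run H
t=26: vr[C=6144/655 H=6144/655] → run C
t=27: vr[C=7168/655 H=6144/655] → run H
t=28: vr[C=7168/655 H=7168/655] → run C
t=29: vr[H=7168/655] → run H
t=30: (idle)
t=31: (idle)
t=32: (idle)
t=33: (idle)

vruntime(H, start of tick 25) = 1024/131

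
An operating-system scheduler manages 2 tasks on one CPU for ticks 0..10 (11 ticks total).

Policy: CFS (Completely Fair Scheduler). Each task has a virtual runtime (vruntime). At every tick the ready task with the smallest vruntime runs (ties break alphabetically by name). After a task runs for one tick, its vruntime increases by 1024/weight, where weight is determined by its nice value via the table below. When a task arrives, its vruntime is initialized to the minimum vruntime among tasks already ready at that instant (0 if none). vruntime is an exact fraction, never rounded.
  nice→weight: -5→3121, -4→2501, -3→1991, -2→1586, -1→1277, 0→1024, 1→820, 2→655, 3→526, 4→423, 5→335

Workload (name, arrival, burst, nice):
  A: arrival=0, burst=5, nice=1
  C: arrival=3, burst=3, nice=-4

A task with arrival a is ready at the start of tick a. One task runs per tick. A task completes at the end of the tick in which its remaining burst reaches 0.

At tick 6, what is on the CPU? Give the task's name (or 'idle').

running at tick 6 = C

t=0: vr[A=0] → run A
t=1: vr[A=256/205] → run A
t=2: vr[A=512/205] → run A
t=3: vr[A=768/205 C=768/205] → run A
t=4: vr[A=1024/205 C=768/205] → run C
t=5: vr[A=1024/205 C=51968/12505] → run C
t=6: vr[A=1024/205 C=57088/12505] → run C
t=7: vr[A=1024/205] → run A
t=8: (idle)
t=9: (idle)
t=10: (idle)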